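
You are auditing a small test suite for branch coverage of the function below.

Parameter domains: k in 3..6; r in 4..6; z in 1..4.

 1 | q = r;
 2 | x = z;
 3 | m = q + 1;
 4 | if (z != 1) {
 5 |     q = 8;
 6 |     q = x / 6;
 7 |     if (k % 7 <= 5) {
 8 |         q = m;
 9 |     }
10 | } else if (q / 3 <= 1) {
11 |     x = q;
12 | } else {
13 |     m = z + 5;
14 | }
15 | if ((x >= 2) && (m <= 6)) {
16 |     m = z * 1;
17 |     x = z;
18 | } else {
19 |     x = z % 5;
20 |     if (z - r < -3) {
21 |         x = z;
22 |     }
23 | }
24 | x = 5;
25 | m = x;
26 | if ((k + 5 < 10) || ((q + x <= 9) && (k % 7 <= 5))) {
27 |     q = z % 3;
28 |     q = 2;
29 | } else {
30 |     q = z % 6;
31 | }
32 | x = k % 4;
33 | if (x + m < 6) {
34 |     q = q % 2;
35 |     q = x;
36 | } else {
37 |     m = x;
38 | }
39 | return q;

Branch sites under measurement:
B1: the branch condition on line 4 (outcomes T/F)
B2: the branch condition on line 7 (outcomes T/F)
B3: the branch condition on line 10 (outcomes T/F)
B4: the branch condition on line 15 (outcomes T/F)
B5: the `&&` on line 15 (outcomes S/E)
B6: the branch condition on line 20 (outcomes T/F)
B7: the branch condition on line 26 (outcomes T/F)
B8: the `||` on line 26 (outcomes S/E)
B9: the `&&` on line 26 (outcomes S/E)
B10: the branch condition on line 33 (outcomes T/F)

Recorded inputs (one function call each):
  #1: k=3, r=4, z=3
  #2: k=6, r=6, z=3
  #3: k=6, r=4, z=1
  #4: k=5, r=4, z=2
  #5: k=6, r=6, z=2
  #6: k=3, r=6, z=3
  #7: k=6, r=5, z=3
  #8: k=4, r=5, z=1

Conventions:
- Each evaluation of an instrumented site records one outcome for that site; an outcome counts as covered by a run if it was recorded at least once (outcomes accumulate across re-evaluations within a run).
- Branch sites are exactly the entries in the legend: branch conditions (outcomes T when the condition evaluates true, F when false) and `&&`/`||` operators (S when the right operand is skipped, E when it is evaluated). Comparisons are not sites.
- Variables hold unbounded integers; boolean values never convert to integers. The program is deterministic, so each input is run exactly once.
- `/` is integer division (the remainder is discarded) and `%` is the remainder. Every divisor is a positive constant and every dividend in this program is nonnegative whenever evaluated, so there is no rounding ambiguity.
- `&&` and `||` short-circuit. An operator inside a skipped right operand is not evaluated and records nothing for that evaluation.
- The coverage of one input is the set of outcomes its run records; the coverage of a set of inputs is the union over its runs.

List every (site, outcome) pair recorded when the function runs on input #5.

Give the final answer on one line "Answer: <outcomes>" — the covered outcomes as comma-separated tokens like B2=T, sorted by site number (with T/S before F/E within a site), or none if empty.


Simulating input #5 (k=6, r=6, z=2) step by step:
  B1->T, B2->F, B5->E, B4->F, B6->T, B8->E, B9->E, B7->F, B10->F
distinct outcomes covered: B1=T, B2=F, B4=F, B5=E, B6=T, B7=F, B8=E, B9=E, B10=F
Answer: B1=T, B2=F, B4=F, B5=E, B6=T, B7=F, B8=E, B9=E, B10=F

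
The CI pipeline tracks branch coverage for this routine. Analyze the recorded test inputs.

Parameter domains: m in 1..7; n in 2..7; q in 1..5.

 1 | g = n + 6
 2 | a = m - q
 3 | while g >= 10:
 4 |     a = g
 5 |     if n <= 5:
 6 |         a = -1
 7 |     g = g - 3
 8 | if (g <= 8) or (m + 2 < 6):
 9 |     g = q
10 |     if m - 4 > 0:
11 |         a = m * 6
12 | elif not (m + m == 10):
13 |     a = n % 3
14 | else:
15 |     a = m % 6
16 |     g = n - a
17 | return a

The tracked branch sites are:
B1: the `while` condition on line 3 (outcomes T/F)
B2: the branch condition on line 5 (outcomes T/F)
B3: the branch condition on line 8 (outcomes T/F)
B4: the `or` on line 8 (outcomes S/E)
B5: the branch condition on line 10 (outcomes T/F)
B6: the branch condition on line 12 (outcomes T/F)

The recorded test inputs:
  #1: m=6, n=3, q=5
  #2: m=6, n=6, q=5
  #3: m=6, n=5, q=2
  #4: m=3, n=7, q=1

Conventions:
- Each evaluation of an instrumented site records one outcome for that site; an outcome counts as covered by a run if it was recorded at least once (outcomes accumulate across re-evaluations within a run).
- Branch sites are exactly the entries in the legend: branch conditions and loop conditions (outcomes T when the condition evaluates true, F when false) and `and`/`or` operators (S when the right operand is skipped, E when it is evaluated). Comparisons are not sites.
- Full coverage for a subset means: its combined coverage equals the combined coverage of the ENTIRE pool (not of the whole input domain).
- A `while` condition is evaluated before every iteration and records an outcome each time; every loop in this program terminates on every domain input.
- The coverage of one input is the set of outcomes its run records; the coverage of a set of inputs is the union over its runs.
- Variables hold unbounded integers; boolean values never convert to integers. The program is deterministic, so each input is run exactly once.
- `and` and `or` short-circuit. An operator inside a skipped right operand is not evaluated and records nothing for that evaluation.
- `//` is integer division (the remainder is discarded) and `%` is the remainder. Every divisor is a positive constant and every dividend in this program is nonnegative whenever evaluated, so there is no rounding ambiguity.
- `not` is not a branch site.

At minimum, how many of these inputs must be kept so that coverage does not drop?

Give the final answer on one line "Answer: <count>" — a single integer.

input #1 (m=6, n=3, q=5): events B1->F, B4->E, B3->F, B6->T; covers B1=F, B3=F, B4=E, B6=T
input #2 (m=6, n=6, q=5): events B1->T, B2->F, B1->F, B4->E, B3->F, B6->T; covers B1=T, B1=F, B2=F, B3=F, B4=E, B6=T
input #3 (m=6, n=5, q=2): events B1->T, B2->T, B1->F, B4->S, B3->T, B5->T; covers B1=T, B1=F, B2=T, B3=T, B4=S, B5=T
input #4 (m=3, n=7, q=1): events B1->T, B2->F, B1->T, B2->F, B1->F, B4->S, B3->T, B5->F; covers B1=T, B1=F, B2=F, B3=T, B4=S, B5=F
union over all inputs: B1=T, B1=F, B2=T, B2=F, B3=T, B3=F, B4=S, B4=E, B5=T, B5=F, B6=T (11 outcomes)
no size-1 subset reaches all 11 outcomes (best union: 6/11)
no size-2 subset reaches all 11 outcomes (best union: 10/11)
size 3: inputs {1, 3, 4} cover all 11 outcomes, and no lexicographically smaller subset of this size does

Answer: 3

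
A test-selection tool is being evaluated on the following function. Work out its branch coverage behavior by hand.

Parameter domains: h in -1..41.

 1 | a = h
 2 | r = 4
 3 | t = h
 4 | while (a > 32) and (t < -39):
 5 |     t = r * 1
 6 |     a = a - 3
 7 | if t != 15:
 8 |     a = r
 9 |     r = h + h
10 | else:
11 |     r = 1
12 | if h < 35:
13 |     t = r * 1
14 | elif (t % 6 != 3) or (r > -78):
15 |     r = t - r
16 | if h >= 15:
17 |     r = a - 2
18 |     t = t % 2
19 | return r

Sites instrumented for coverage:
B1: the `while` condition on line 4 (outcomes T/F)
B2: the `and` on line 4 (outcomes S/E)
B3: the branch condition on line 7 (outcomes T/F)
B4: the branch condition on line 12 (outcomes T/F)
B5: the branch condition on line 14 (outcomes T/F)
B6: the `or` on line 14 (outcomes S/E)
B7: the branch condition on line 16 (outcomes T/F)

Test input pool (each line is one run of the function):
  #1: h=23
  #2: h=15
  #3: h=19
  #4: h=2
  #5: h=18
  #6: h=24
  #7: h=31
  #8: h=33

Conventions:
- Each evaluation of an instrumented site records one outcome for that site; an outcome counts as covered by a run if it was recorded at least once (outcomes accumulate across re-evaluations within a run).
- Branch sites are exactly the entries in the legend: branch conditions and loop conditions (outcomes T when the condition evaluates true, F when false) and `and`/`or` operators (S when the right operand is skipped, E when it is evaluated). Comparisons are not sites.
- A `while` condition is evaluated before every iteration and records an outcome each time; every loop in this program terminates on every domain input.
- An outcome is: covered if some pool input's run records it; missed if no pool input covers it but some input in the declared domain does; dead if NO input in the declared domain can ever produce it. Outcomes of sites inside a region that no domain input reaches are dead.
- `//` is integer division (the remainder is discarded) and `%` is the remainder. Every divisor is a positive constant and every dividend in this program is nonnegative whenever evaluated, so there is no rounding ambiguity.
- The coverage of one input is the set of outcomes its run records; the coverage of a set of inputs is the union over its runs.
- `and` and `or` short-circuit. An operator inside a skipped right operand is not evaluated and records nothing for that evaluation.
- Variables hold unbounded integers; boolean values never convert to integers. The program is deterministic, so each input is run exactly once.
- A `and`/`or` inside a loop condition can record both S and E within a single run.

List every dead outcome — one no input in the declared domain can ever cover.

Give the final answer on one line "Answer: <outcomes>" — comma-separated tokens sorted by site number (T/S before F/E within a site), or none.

sweeping the full domain (43 inputs) for each outcome:
  B1=T: unreachable across the whole domain -> dead
  B5=F: unreachable across the whole domain -> dead
  reachable outcomes have witnesses, e.g. B1=F (e.g. h=-1), B2=S (e.g. h=-1), B2=E (e.g. h=33), B3=T (e.g. h=-1)

Answer: B1=T, B5=F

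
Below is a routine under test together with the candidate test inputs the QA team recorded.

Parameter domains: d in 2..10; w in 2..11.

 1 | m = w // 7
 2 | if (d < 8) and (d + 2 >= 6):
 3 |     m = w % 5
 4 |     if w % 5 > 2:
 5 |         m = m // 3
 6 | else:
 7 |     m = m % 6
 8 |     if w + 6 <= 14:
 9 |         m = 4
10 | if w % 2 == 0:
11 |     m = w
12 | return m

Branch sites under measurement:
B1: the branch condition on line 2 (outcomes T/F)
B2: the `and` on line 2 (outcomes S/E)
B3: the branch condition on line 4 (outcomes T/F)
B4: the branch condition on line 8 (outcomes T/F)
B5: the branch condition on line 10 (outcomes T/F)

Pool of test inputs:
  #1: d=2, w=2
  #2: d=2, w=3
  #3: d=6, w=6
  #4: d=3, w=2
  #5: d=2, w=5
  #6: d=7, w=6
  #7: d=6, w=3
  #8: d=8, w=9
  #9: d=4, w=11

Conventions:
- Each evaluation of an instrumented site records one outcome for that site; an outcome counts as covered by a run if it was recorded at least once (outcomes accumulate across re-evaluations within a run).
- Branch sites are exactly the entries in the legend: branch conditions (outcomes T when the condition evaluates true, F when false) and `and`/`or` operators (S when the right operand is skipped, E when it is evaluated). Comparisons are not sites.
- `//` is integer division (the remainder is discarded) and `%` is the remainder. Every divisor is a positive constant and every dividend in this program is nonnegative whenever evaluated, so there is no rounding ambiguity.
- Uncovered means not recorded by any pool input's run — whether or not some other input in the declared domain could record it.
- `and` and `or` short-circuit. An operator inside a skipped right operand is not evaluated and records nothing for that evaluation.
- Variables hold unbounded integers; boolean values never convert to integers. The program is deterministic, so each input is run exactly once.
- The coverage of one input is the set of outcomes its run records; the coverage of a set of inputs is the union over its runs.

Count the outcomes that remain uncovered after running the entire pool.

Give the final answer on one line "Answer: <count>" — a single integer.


input #1 (d=2, w=2): events B2->E, B1->F, B4->T, B5->T; covers B1=F, B2=E, B4=T, B5=T
input #2 (d=2, w=3): events B2->E, B1->F, B4->T, B5->F; covers B1=F, B2=E, B4=T, B5=F
input #3 (d=6, w=6): events B2->E, B1->T, B3->F, B5->T; covers B1=T, B2=E, B3=F, B5=T
input #4 (d=3, w=2): events B2->E, B1->F, B4->T, B5->T; covers B1=F, B2=E, B4=T, B5=T
input #5 (d=2, w=5): events B2->E, B1->F, B4->T, B5->F; covers B1=F, B2=E, B4=T, B5=F
input #6 (d=7, w=6): events B2->E, B1->T, B3->F, B5->T; covers B1=T, B2=E, B3=F, B5=T
input #7 (d=6, w=3): events B2->E, B1->T, B3->T, B5->F; covers B1=T, B2=E, B3=T, B5=F
input #8 (d=8, w=9): events B2->S, B1->F, B4->F, B5->F; covers B1=F, B2=S, B4=F, B5=F
input #9 (d=4, w=11): events B2->E, B1->T, B3->F, B5->F; covers B1=T, B2=E, B3=F, B5=F
union over the pool: B1=T, B1=F, B2=S, B2=E, B3=T, B3=F, B4=T, B4=F, B5=T, B5=F
uncovered (0 of 10): none
Answer: 0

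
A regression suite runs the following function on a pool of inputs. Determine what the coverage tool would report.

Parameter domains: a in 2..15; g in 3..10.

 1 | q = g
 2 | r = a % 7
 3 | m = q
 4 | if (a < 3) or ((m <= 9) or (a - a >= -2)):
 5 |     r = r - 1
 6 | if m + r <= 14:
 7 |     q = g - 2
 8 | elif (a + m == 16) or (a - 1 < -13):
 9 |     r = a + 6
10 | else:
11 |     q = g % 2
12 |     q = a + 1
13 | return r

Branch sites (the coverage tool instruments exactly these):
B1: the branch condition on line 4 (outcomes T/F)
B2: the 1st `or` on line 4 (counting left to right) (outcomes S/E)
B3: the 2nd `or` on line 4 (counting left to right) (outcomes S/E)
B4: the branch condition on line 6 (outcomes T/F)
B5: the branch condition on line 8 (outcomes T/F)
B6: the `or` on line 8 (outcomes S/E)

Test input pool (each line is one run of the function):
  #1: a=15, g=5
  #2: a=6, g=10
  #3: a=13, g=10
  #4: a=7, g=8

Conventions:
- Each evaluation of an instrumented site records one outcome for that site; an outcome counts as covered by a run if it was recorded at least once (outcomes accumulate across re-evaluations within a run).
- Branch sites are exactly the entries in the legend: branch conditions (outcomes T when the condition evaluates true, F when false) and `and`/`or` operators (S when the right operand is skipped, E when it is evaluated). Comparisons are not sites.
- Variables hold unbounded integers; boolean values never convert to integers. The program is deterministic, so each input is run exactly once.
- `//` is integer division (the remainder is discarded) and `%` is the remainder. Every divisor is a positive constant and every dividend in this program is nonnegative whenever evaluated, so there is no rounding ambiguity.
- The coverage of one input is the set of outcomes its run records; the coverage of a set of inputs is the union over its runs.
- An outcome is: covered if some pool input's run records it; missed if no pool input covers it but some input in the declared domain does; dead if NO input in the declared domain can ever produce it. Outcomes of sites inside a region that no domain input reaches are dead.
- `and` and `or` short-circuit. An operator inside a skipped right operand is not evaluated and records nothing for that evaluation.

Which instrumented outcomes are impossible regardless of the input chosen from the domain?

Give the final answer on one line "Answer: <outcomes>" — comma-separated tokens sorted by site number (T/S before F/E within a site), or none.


checking every outcome against all 112 domain inputs:
  B1=F: zero occurrences over every domain input -> dead
  reachable outcomes have witnesses, e.g. B1=T (e.g. a=2, g=3), B2=S (e.g. a=2, g=3), B2=E (e.g. a=3, g=3), B3=S (e.g. a=3, g=3)
Answer: B1=F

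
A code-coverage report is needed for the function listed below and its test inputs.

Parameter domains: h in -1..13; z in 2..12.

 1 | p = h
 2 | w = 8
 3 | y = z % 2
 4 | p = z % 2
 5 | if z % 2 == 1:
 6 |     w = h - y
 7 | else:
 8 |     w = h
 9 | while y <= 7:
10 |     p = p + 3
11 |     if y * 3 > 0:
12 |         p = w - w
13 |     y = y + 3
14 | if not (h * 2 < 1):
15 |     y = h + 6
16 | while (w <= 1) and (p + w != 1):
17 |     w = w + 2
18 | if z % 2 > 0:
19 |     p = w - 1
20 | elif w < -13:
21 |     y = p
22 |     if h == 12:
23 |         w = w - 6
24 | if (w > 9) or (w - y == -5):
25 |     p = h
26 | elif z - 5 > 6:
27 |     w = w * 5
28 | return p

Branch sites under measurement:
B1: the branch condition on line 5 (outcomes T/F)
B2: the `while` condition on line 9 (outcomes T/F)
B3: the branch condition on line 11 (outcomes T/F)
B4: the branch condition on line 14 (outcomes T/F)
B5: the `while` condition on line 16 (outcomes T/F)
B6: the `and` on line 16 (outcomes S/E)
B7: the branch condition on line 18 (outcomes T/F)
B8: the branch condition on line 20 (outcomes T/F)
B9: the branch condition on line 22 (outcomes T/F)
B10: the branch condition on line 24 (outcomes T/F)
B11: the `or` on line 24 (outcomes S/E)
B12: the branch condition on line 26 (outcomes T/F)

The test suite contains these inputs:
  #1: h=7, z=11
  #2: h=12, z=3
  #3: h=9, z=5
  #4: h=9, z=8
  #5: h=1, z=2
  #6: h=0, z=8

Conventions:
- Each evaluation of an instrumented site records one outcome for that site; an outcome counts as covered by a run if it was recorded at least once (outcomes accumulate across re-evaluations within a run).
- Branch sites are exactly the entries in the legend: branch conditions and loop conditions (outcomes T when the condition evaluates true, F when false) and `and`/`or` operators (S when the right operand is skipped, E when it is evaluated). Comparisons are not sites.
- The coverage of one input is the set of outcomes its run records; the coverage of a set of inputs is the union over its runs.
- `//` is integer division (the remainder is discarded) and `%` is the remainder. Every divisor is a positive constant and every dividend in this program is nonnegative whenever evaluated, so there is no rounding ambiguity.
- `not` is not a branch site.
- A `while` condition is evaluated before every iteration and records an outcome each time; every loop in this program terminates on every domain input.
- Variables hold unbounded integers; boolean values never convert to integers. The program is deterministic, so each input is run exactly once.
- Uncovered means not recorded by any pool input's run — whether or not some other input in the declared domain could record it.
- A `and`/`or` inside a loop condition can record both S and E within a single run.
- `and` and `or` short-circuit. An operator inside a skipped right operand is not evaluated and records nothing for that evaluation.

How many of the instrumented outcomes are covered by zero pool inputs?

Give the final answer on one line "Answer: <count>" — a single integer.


input #1, h=7, z=11: events B1->T, B2->T, B3->T, B2->T, B3->T, B2->T, B3->T, B2->F, B4->T, B6->S, B5->F, B7->T, B11->E, B10->F, ...; outcomes B1=T, B2=T, B2=F, B3=T, B4=T, B5=F, B6=S, B7=T, B10=F, B11=E, B12=F
input #2, h=12, z=3: events B1->T, B2->T, B3->T, B2->T, B3->T, B2->T, B3->T, B2->F, B4->T, B6->S, B5->F, B7->T, B11->S, B10->T; outcomes B1=T, B2=T, B2=F, B3=T, B4=T, B5=F, B6=S, B7=T, B10=T, B11=S
input #3, h=9, z=5: events B1->T, B2->T, B3->T, B2->T, B3->T, B2->T, B3->T, B2->F, B4->T, B6->S, B5->F, B7->T, B11->E, B10->F, ...; outcomes B1=T, B2=T, B2=F, B3=T, B4=T, B5=F, B6=S, B7=T, B10=F, B11=E, B12=F
input #4, h=9, z=8: events B1->F, B2->T, B3->F, B2->T, B3->T, B2->T, B3->T, B2->F, B4->T, B6->S, B5->F, B7->F, B8->F, B11->E, ...; outcomes B1=F, B2=T, B2=F, B3=T, B3=F, B4=T, B5=F, B6=S, B7=F, B8=F, B10=F, B11=E, B12=F
input #5, h=1, z=2: events B1->F, B2->T, B3->F, B2->T, B3->T, B2->T, B3->T, B2->F, B4->T, B6->E, B5->F, B7->F, B8->F, B11->E, ...; outcomes B1=F, B2=T, B2=F, B3=T, B3=F, B4=T, B5=F, B6=E, B7=F, B8=F, B10=F, B11=E, B12=F
input #6, h=0, z=8: events B1->F, B2->T, B3->F, B2->T, B3->T, B2->T, B3->T, B2->F, B4->F, B6->E, B5->T, B6->S, B5->F, B7->F, ...; outcomes B1=F, B2=T, B2=F, B3=T, B3=F, B4=F, B5=T, B5=F, B6=S, B6=E, B7=F, B8=F, B10=F, B11=E, B12=F
union over the pool: B1=T, B1=F, B2=T, B2=F, B3=T, B3=F, B4=T, B4=F, B5=T, B5=F, B6=S, B6=E, B7=T, B7=F, B8=F, B10=T, B10=F, B11=S, B11=E, B12=F
uncovered (4 of 24): B8=T, B9=T, B9=F, B12=T
Answer: 4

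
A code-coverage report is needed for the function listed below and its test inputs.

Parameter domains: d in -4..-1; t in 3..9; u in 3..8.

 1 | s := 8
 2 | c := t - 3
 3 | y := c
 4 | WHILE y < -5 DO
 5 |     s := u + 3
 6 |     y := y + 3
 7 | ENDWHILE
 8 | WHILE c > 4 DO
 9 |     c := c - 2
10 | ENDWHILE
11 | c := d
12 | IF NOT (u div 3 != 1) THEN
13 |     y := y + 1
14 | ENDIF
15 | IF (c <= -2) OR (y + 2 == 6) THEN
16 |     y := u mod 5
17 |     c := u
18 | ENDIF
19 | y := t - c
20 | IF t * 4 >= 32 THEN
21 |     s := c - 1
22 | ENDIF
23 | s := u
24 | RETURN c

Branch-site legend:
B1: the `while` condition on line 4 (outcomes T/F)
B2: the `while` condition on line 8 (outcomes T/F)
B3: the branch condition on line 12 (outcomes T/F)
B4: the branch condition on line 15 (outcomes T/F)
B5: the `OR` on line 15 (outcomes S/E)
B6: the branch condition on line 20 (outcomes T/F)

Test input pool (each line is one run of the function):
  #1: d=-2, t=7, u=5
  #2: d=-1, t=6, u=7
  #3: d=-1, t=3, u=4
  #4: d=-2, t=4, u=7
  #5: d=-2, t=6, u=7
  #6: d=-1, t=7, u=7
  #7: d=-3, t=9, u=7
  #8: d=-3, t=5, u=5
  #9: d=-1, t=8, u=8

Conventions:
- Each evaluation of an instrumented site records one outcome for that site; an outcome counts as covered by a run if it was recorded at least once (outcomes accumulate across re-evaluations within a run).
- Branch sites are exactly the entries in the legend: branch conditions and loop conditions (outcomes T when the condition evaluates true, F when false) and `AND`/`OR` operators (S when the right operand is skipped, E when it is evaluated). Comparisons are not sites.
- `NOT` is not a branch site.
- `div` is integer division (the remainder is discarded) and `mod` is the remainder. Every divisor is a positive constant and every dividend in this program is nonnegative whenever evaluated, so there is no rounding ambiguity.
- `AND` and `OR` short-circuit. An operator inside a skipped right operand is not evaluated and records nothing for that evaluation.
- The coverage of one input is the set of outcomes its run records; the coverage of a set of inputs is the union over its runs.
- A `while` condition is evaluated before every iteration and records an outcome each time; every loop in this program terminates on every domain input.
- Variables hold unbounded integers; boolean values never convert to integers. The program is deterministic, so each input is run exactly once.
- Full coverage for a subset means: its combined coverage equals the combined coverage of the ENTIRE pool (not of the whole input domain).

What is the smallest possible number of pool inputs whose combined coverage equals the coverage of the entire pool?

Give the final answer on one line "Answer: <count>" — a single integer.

#1 (d=-2, t=7, u=5) -> B1->F, B2->F, B3->T, B5->S, B4->T, B6->F; covered: B1=F, B2=F, B3=T, B4=T, B5=S, B6=F
#2 (d=-1, t=6, u=7) -> B1->F, B2->F, B3->F, B5->E, B4->F, B6->F; covered: B1=F, B2=F, B3=F, B4=F, B5=E, B6=F
#3 (d=-1, t=3, u=4) -> B1->F, B2->F, B3->T, B5->E, B4->F, B6->F; covered: B1=F, B2=F, B3=T, B4=F, B5=E, B6=F
#4 (d=-2, t=4, u=7) -> B1->F, B2->F, B3->F, B5->S, B4->T, B6->F; covered: B1=F, B2=F, B3=F, B4=T, B5=S, B6=F
#5 (d=-2, t=6, u=7) -> B1->F, B2->F, B3->F, B5->S, B4->T, B6->F; covered: B1=F, B2=F, B3=F, B4=T, B5=S, B6=F
#6 (d=-1, t=7, u=7) -> B1->F, B2->F, B3->F, B5->E, B4->T, B6->F; covered: B1=F, B2=F, B3=F, B4=T, B5=E, B6=F
#7 (d=-3, t=9, u=7) -> B1->F, B2->T, B2->F, B3->F, B5->S, B4->T, B6->T; covered: B1=F, B2=T, B2=F, B3=F, B4=T, B5=S, B6=T
#8 (d=-3, t=5, u=5) -> B1->F, B2->F, B3->T, B5->S, B4->T, B6->F; covered: B1=F, B2=F, B3=T, B4=T, B5=S, B6=F
#9 (d=-1, t=8, u=8) -> B1->F, B2->T, B2->F, B3->F, B5->E, B4->F, B6->T; covered: B1=F, B2=T, B2=F, B3=F, B4=F, B5=E, B6=T
union over all inputs: B1=F, B2=T, B2=F, B3=T, B3=F, B4=T, B4=F, B5=S, B5=E, B6=T, B6=F (11 outcomes)
every size-1 subset falls short of the 11 outcomes (best: 7/11)
size 2: inputs {1, 9} cover all 11 outcomes, and no lexicographically smaller subset of this size does

Answer: 2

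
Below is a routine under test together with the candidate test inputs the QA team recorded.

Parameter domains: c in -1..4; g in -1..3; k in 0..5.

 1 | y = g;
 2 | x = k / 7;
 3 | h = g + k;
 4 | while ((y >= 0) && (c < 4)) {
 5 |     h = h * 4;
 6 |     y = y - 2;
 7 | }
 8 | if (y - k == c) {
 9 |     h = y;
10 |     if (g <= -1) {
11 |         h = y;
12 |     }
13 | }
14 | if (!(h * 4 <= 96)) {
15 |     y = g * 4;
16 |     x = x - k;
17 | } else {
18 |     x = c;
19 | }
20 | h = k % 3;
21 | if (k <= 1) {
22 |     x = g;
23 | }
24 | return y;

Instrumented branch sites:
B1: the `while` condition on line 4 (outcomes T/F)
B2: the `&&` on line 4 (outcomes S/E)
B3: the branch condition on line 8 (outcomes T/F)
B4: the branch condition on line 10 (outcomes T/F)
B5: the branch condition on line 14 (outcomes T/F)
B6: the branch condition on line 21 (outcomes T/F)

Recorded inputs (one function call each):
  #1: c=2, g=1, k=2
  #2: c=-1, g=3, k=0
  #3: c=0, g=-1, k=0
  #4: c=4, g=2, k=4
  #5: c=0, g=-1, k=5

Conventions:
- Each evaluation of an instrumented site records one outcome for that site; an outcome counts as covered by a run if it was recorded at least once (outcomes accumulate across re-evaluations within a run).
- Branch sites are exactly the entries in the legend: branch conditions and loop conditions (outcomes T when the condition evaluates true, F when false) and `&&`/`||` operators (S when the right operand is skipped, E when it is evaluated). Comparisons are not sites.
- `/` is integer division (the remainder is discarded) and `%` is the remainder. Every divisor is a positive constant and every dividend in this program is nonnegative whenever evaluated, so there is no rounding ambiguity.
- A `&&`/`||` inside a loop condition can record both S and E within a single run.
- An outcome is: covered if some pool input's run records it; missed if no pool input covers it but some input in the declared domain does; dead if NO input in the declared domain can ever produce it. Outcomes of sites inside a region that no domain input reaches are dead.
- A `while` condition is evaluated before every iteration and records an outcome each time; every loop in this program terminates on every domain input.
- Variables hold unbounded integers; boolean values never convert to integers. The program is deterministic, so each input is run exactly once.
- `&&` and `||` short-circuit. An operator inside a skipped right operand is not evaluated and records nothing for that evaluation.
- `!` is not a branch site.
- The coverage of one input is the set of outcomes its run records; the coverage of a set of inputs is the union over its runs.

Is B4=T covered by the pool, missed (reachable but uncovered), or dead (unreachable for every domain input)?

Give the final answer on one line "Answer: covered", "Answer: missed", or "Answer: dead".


no pool input records B4=T
but domain input (c=-1, g=-1, k=0) does record it -> reachable, so missed
Answer: missed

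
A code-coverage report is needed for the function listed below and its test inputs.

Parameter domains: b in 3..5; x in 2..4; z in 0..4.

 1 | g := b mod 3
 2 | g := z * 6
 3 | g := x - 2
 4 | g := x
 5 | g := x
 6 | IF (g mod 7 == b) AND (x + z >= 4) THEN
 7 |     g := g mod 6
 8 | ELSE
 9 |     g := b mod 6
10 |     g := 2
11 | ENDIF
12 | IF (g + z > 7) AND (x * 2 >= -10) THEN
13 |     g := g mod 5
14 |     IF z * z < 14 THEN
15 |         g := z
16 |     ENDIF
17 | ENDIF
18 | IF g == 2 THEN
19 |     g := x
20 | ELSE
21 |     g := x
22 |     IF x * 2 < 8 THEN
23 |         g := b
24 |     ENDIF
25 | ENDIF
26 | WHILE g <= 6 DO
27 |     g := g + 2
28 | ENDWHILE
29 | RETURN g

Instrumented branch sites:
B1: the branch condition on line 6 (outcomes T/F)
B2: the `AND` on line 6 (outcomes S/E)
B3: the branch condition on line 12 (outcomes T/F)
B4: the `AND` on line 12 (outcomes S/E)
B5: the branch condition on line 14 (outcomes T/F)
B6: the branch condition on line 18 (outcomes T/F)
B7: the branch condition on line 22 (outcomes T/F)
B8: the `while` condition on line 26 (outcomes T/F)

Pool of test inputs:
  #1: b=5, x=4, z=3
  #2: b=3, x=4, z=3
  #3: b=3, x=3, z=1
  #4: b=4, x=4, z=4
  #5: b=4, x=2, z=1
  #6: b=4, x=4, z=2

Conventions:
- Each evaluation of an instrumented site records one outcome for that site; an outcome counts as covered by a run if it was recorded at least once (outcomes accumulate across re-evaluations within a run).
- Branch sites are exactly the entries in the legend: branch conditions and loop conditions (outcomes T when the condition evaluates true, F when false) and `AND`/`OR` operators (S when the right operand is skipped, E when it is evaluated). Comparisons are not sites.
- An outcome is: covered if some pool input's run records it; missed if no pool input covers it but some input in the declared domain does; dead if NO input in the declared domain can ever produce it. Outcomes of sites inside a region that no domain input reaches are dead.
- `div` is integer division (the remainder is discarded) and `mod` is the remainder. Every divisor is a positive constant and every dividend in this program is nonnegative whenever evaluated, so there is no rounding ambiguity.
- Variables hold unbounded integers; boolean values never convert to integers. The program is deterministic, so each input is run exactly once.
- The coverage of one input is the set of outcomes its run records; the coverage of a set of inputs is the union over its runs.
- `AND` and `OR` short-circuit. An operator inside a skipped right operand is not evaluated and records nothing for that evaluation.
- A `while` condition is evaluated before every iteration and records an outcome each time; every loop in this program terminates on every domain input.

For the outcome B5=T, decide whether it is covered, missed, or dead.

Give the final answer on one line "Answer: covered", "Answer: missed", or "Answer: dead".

no pool input records B5=T
checking all 45 inputs in the declared domain: B5=T is never recorded -> dead

Answer: dead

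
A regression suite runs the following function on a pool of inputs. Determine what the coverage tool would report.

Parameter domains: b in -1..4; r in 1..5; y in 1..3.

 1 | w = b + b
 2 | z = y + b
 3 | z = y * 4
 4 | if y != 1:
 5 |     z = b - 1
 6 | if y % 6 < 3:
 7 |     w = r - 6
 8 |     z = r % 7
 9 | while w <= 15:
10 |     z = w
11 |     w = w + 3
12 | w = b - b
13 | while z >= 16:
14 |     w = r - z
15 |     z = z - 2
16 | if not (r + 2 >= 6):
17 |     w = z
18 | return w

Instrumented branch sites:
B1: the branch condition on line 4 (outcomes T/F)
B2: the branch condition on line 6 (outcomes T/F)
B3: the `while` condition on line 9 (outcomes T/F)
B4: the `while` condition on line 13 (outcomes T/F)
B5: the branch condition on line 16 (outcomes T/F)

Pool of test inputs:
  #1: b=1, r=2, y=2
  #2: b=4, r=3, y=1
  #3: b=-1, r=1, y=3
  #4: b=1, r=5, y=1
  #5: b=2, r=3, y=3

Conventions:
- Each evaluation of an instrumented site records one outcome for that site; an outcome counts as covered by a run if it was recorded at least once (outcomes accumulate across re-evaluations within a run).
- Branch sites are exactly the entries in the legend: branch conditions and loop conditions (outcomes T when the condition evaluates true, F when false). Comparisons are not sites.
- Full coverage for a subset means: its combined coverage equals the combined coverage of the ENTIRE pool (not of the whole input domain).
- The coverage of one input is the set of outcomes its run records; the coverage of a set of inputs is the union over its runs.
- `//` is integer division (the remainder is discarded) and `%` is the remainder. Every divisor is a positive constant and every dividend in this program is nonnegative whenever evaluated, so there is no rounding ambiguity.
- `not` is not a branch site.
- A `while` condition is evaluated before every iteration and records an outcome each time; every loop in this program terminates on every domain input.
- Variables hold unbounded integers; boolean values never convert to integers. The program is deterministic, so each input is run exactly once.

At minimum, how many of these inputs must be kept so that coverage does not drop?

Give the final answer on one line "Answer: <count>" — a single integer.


test 1 (b=1, r=2, y=2) fires B1->T, B2->T, B3->T, B3->T, B3->T, B3->T, B3->T, B3->T, B3->T, B3->F, B4->F, B5->T; hits B1=T, B2=T, B3=T, B3=F, B4=F, B5=T
test 2 (b=4, r=3, y=1) fires B1->F, B2->T, B3->T, B3->T, B3->T, B3->T, B3->T, B3->T, B3->T, B3->F, B4->F, B5->T; hits B1=F, B2=T, B3=T, B3=F, B4=F, B5=T
test 3 (b=-1, r=1, y=3) fires B1->T, B2->F, B3->T, B3->T, B3->T, B3->T, B3->T, B3->T, B3->F, B4->F, B5->T; hits B1=T, B2=F, B3=T, B3=F, B4=F, B5=T
test 4 (b=1, r=5, y=1) fires B1->F, B2->T, B3->T, B3->T, B3->T, B3->T, B3->T, B3->T, B3->F, B4->F, B5->F; hits B1=F, B2=T, B3=T, B3=F, B4=F, B5=F
test 5 (b=2, r=3, y=3) fires B1->T, B2->F, B3->T, B3->T, B3->T, B3->T, B3->F, B4->F, B5->T; hits B1=T, B2=F, B3=T, B3=F, B4=F, B5=T
pool-wide coverage (9 outcomes): B1=T, B1=F, B2=T, B2=F, B3=T, B3=F, B4=F, B5=T, B5=F
checked all size-1 subsets: none covers 9 outcomes (max 6/9)
size 2: inputs {3, 4} cover all 9 outcomes, and no lexicographically smaller subset of this size does
Answer: 2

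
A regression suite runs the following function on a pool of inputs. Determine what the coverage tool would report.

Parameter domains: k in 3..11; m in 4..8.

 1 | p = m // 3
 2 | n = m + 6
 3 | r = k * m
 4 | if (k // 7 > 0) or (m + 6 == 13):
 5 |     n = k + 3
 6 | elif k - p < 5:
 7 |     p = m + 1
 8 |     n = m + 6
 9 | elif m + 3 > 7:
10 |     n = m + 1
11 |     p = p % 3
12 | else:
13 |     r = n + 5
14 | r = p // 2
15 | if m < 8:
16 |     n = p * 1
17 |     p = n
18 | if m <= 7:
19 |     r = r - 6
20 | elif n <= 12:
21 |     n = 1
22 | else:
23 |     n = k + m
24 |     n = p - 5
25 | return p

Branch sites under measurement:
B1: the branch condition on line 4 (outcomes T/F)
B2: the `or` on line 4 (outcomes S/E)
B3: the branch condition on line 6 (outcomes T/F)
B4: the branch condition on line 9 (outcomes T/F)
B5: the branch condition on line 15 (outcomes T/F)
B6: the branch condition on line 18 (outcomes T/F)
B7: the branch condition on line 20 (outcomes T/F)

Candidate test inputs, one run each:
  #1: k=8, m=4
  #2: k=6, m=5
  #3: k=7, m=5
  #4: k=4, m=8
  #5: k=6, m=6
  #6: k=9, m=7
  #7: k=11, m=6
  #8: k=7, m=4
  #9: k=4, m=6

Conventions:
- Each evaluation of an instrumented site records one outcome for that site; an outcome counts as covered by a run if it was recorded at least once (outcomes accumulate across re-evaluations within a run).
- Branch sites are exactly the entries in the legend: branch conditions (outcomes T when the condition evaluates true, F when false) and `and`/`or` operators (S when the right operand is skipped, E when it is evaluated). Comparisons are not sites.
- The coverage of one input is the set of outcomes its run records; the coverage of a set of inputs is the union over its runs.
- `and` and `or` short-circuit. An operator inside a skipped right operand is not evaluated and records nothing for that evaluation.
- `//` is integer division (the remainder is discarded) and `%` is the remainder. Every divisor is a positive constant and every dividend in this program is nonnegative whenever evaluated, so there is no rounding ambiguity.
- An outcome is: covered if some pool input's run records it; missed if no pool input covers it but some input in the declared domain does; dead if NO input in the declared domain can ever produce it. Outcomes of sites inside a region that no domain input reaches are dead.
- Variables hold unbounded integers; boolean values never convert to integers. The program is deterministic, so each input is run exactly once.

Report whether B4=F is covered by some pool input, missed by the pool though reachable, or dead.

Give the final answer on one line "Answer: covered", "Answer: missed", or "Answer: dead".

no pool input records B4=F
but domain input (k=6, m=4) does record it -> reachable, so missed

Answer: missed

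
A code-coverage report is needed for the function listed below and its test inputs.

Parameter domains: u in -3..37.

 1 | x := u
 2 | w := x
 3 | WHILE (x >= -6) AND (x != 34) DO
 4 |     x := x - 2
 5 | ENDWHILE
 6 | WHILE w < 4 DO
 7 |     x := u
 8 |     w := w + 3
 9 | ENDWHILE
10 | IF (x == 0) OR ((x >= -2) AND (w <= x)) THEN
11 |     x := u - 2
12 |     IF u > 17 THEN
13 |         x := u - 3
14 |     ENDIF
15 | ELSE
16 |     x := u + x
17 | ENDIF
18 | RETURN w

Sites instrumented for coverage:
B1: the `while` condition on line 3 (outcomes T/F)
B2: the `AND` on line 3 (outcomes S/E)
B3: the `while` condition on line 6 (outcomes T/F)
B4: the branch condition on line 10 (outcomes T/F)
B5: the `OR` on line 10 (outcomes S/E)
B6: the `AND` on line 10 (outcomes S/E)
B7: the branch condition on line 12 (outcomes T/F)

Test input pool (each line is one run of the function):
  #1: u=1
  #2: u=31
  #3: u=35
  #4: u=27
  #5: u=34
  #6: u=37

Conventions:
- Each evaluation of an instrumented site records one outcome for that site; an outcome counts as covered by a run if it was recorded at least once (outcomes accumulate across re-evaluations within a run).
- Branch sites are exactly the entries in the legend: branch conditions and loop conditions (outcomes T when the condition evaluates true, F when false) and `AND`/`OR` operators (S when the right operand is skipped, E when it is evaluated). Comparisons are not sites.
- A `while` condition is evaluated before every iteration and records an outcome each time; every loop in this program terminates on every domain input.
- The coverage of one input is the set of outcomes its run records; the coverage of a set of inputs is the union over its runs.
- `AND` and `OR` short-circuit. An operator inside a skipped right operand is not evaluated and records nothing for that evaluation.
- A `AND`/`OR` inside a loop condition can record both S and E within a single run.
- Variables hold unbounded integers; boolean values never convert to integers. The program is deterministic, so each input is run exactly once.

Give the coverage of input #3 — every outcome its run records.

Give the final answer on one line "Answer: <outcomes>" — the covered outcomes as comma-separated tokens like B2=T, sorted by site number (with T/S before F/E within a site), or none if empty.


Simulating input #3 (u=35) step by step:
  B2->E, B1->T, B2->E, B1->T, B2->E, B1->T, B2->E, B1->T, B2->E, B1->T
  B2->E, B1->T, B2->E, B1->T, B2->E, B1->T, B2->E, B1->T, B2->E, B1->T
  B2->E, B1->T, B2->E, B1->T, B2->E, B1->T, B2->E, B1->T, B2->E, B1->T
  B2->E, B1->T, B2->E, B1->T, B2->E, B1->T, B2->E, B1->T, B2->E, B1->T
  B2->E, B1->T, B2->S, B1->F, B3->F, B5->E, B6->S, B4->F
deduplicating events, the covered set is: B1=T, B1=F, B2=S, B2=E, B3=F, B4=F, B5=E, B6=S
Answer: B1=T, B1=F, B2=S, B2=E, B3=F, B4=F, B5=E, B6=S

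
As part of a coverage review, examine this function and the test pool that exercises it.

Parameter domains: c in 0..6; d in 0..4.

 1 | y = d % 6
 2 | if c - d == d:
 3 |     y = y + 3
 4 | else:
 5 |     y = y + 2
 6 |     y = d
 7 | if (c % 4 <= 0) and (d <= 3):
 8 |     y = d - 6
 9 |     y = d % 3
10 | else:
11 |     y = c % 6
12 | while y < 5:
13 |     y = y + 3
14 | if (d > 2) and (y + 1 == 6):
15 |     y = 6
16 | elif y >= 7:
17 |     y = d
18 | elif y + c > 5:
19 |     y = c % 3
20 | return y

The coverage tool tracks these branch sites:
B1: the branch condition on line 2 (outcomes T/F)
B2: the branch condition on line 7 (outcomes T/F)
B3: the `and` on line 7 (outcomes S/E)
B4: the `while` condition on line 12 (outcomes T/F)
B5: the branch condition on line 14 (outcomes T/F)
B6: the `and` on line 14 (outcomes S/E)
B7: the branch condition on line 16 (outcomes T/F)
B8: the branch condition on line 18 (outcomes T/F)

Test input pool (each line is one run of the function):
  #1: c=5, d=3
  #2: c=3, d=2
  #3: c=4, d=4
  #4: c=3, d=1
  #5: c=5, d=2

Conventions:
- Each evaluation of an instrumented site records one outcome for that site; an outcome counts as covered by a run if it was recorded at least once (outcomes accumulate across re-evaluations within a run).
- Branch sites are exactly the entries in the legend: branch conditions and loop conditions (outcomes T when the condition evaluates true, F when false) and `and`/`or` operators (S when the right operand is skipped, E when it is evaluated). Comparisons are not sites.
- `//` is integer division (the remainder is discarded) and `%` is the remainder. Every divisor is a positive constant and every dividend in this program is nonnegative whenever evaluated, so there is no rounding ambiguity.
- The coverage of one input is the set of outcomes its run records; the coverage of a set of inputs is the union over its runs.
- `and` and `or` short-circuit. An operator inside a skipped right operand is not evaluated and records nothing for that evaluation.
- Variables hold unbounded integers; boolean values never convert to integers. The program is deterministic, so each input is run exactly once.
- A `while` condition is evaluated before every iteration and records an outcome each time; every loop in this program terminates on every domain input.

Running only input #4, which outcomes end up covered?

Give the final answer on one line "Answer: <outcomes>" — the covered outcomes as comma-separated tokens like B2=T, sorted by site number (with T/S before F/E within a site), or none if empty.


Event log for input #4 (c=3, d=1):
  B1->F, B3->S, B2->F, B4->T, B4->F, B6->S, B5->F, B7->F, B8->T
as a set, this run covers: B1=F, B2=F, B3=S, B4=T, B4=F, B5=F, B6=S, B7=F, B8=T
Answer: B1=F, B2=F, B3=S, B4=T, B4=F, B5=F, B6=S, B7=F, B8=T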